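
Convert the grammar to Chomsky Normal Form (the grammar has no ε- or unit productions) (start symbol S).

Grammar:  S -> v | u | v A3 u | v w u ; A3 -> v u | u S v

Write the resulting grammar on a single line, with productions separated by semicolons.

S -> v | u | X1 Y1 | X1 Y2; A3 -> X1 X2 | X2 Y3; X1 -> v; X2 -> u; X3 -> w; Y1 -> A3 X2; Y2 -> X3 X2; Y3 -> S X1

Introduce a nonterminal for each terminal appearing in a rule of length ≥ 2: X1 → v, X2 → u, X3 → w.
Binarize each right-hand side of length ≥ 3 by chaining fresh nonterminals (Y1, Y2, …): affected rules were S → X1 A3 X2; S → X1 X3 X2; A3 → X2 S X1.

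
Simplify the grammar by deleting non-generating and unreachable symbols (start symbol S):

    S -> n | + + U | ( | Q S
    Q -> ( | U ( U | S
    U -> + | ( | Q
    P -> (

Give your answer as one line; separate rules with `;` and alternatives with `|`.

S -> n | + + U | ( | Q S; Q -> ( | U ( U | S; U -> + | ( | Q

Generating nonterminals: {P, Q, S, U}.
Reachable from S after that: {Q, S, U}.
Removed useless symbols: {P} and every production mentioning them.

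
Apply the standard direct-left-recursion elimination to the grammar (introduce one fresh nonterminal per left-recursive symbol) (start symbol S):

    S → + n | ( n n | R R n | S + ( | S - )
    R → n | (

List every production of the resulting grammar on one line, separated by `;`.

Directly left-recursive nonterminal: S.
For S: α = {+ (, - )}, β = {+ n, ( n n, R R n}. Rewrite as S → β S' and S' → α S' | ε.

S → + n S' | ( n n S' | R R n S'; R → n | (; S' → + ( S' | - ) S' | ε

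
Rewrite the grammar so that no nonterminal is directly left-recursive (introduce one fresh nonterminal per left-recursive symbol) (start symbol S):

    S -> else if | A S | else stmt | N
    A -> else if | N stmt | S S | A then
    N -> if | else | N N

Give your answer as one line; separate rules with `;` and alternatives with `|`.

Left recursion appears on A, N.
For A: α = {then}, β = {else if, N stmt, S S}. Rewrite as A → β A' and A' → α A' | ε.
For N: α = {N}, β = {if, else}. Rewrite as N → β N' and N' → α N' | ε.

S -> else if | A S | else stmt | N; A -> else if A' | N stmt A' | S S A'; N -> if N' | else N'; A' -> then A' | ε; N' -> N N' | ε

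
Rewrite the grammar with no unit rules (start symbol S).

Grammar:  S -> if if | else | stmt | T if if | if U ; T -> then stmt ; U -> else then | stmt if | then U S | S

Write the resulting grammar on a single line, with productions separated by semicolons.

Unit pairs: U ⇒* {S}.
For each unit pair (A, B), copy every non-unit production of B to A, then drop all unit productions.

S -> if if | else | stmt | T if if | if U; T -> then stmt; U -> else then | stmt if | then U S | if if | else | stmt | T if if | if U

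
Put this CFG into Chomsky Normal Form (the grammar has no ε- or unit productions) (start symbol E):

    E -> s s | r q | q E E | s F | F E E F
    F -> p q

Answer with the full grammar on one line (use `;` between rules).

Introduce a nonterminal for each terminal appearing in a rule of length ≥ 2: X1 → s, X2 → r, X3 → q, X4 → p.
Binarize each right-hand side of length ≥ 3 by chaining fresh nonterminals (Y1, Y2, …): affected rules were E → X3 E E; E → F E E F.

E -> X1 X1 | X2 X3 | X3 Y1 | X1 F | F Y2; F -> X4 X3; X1 -> s; X2 -> r; X3 -> q; X4 -> p; Y1 -> E E; Y2 -> E Y3; Y3 -> E F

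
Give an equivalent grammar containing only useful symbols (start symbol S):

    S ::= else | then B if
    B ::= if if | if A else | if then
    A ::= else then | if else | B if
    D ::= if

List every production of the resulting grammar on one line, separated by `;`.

S ::= else | then B if; B ::= if if | if A else | if then; A ::= else then | if else | B if

Generating nonterminals: {A, B, D, S}.
Reachable from S after that: {A, B, S}.
Removed useless symbols: {D} and every production mentioning them.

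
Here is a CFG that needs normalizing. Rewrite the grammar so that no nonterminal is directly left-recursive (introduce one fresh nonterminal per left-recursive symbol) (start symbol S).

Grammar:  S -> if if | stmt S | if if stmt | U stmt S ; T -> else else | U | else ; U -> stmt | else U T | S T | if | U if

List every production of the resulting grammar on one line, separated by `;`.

Left recursion appears on U.
For U: α = {if}, β = {stmt, else U T, S T, if}. Rewrite as U → β U' and U' → α U' | ε.

S -> if if | stmt S | if if stmt | U stmt S; T -> else else | U | else; U -> stmt U' | else U T U' | S T U' | if U'; U' -> if U' | epsilon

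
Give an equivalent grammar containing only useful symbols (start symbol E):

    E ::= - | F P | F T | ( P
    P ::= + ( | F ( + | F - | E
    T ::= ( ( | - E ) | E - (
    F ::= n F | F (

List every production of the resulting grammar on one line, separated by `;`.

E ::= - | ( P; P ::= + ( | E

Generating nonterminals: {E, P, T}.
Reachable from E after that: {E, P}.
Removed useless symbols: {F, T} and every production mentioning them.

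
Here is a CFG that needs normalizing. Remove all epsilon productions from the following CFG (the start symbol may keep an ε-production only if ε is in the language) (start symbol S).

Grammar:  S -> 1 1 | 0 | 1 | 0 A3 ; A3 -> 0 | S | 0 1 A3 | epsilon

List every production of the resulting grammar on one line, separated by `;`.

The nullable symbols are {A3}.
ε ∉ L(G), so no ε-production is kept.
For each production, add variants omitting each subset of nullable occurrences: A3 → 0 1 A3 gives 0 1 A3 | 0 1.

S -> 1 1 | 0 | 1 | 0 A3; A3 -> 0 | S | 0 1 A3 | 0 1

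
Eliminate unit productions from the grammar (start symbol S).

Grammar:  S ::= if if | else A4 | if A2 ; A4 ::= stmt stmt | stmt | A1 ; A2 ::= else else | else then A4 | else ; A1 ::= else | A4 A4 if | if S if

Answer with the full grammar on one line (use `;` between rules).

Unit pairs: A4 ⇒* {A1}.
Replace each nonterminal's rules with the union of the non-unit rules of every nonterminal it unit-derives.

S ::= if if | else A4 | if A2; A4 ::= stmt stmt | stmt | else | A4 A4 if | if S if; A2 ::= else else | else then A4 | else; A1 ::= else | A4 A4 if | if S if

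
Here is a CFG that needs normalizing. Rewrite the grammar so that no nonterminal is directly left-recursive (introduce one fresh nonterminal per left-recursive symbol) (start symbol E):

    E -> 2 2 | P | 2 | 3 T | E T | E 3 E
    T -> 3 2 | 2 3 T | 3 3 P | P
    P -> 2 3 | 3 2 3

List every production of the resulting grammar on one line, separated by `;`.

E -> 2 2 E' | P E' | 2 E' | 3 T E'; T -> 3 2 | 2 3 T | 3 3 P | P; P -> 2 3 | 3 2 3; E' -> T E' | 3 E E' | ε

Directly left-recursive nonterminal: E.
For E: α = {T, 3 E}, β = {2 2, P, 2, 3 T}. Rewrite as E → β E' and E' → α E' | ε.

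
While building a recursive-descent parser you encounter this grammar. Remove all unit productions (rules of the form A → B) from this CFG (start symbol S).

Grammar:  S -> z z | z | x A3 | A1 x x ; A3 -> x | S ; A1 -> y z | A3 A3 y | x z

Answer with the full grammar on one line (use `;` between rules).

Unit pairs: A3 ⇒* {S}.
For each unit pair (A, B), copy every non-unit production of B to A, then drop all unit productions.

S -> z z | z | x A3 | A1 x x; A3 -> z z | z | x A3 | A1 x x | x; A1 -> y z | A3 A3 y | x z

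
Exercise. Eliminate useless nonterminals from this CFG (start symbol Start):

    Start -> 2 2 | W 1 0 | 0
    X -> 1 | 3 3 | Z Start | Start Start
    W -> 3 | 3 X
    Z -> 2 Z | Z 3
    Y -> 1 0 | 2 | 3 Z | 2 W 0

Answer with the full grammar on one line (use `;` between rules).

Generating nonterminals: {Start, W, X, Y}.
Reachable from Start after that: {Start, W, X}.
Removed useless symbols: {Y, Z} and every production mentioning them.

Start -> 2 2 | W 1 0 | 0; X -> 1 | 3 3 | Start Start; W -> 3 | 3 X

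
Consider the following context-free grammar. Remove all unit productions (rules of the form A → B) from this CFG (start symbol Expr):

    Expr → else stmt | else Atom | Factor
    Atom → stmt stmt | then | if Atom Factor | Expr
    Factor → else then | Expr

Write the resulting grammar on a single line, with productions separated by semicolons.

Unit pairs: Atom ⇒* {Expr, Factor}; Expr ⇒* {Factor}; Factor ⇒* {Expr}.
For every A with A ⇒* B via unit rules, add B's non-unit alternatives to A; then delete every rule of the form X → Y.

Expr → else then | else stmt | else Atom; Atom → stmt stmt | then | if Atom Factor | else then | else stmt | else Atom; Factor → else then | else stmt | else Atom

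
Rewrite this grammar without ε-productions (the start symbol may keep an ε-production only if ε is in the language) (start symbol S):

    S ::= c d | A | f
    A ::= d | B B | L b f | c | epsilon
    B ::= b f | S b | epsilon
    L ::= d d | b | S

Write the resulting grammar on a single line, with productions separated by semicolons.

S ::= c d | A | f | epsilon; A ::= d | B B | B | L b f | b f | c; B ::= b f | S b | b; L ::= d d | b | S

Nullable set = {A, B, L, S}.
ε ∈ L(G) since S is nullable, so keep S → ε.
For each production, add variants omitting each subset of nullable occurrences: A → B B gives B B | B. A → L b f gives L b f | b f. B → S b gives S b | b.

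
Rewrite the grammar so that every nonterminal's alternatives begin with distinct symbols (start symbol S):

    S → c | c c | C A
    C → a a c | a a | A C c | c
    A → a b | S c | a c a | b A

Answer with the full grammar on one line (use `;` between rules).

S → C A | c S'; C → A C c | c | a a C'; A → S c | b A | a A'; S' → ε | c; C' → c | ε; A' → b | c a

S has alternatives sharing prefix 'c': factor to S → c S' with S' → ε | c.
C has alternatives sharing prefix 'a a': factor to C → a a C' with C' → c | ε.
A has alternatives sharing prefix 'a': factor to A → a A' with A' → b | c a.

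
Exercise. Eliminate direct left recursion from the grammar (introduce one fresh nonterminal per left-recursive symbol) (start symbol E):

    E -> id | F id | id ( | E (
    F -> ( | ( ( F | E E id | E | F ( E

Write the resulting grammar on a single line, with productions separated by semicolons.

E -> id E' | F id E' | id ( E'; F -> ( F' | ( ( F F' | E E id F' | E F'; E' -> ( E' | ε; F' -> ( E F' | ε

Directly left-recursive nonterminals: E, F.
For E: α = {(}, β = {id, F id, id (}. Rewrite as E → β E' and E' → α E' | ε.
For F: α = {( E}, β = {(, ( ( F, E E id, E}. Rewrite as F → β F' and F' → α F' | ε.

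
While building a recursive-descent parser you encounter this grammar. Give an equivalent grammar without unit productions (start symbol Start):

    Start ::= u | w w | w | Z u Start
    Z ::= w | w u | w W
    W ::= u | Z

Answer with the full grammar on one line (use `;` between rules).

Start ::= u | w w | w | Z u Start; Z ::= w | w u | w W; W ::= w | w u | w W | u

Unit pairs: W ⇒* {Z}.
For each unit pair (A, B), copy every non-unit production of B to A, then drop all unit productions.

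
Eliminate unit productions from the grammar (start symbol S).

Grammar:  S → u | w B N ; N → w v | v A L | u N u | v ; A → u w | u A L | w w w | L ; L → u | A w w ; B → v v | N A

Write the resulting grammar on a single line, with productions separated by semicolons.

S → u | w B N; N → w v | v A L | u N u | v; A → u | A w w | u w | u A L | w w w; L → u | A w w; B → v v | N A

Unit pairs: A ⇒* {L}.
For every A with A ⇒* B via unit rules, add B's non-unit alternatives to A; then delete every rule of the form X → Y.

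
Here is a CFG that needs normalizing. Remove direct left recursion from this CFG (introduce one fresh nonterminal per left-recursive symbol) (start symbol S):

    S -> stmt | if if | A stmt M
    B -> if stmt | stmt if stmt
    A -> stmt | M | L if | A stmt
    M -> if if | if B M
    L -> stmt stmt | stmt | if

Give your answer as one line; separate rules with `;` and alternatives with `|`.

S -> stmt | if if | A stmt M; B -> if stmt | stmt if stmt; A -> stmt A' | M A' | L if A'; M -> if if | if B M; L -> stmt stmt | stmt | if; A' -> stmt A' | ε

Left recursion appears on A.
For A: α = {stmt}, β = {stmt, M, L if}. Rewrite as A → β A' and A' → α A' | ε.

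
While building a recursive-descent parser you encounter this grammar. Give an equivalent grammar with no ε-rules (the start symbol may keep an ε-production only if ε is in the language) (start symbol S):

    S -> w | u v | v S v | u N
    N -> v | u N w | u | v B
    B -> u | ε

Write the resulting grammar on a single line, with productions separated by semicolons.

S -> w | u v | v S v | u N; N -> v | u N w | u | v B; B -> u

Nullable set = {B}.
ε ∉ L(G), so no ε-production is kept.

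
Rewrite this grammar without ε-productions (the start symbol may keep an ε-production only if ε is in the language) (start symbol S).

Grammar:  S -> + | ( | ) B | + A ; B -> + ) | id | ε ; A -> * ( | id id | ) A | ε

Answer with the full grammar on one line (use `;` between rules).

S -> + | ( | ) B | ) | + A; B -> + ) | id; A -> * ( | id id | ) A | )

The nullable symbols are {A, B}.
ε ∉ L(G), so no ε-production is kept.
Add the nullable-subset variants: S → ) B gives ) B | ). A → ) A gives ) A | ).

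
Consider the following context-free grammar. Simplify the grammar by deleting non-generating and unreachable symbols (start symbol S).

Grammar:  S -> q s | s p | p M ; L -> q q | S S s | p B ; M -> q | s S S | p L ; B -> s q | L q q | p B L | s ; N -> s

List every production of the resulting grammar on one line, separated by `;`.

Generating nonterminals: {B, L, M, N, S}.
Reachable from S after that: {B, L, M, S}.
Removed useless symbols: {N} and every production mentioning them.

S -> q s | s p | p M; L -> q q | S S s | p B; M -> q | s S S | p L; B -> s q | L q q | p B L | s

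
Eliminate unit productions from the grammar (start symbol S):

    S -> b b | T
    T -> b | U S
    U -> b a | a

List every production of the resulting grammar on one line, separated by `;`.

S -> b b | b | U S; T -> b | U S; U -> b a | a

Unit pairs: S ⇒* {T}.
For each unit pair (A, B), copy every non-unit production of B to A, then drop all unit productions.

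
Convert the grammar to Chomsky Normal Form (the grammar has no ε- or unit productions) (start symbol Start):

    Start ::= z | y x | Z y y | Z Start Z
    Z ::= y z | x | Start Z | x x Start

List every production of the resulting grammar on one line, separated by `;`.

Start ::= z | X1 X2 | Z Y1 | Z Y2; Z ::= X1 X3 | x | Start Z | X2 Y3; X1 ::= y; X2 ::= x; X3 ::= z; Y1 ::= X1 X1; Y2 ::= Start Z; Y3 ::= X2 Start

Introduce a nonterminal for each terminal appearing in a rule of length ≥ 2: X1 → y, X2 → x, X3 → z.
Binarize each right-hand side of length ≥ 3 by chaining fresh nonterminals (Y1, Y2, …): affected rules were Start → Z X1 X1; Start → Z Start Z; Z → X2 X2 Start.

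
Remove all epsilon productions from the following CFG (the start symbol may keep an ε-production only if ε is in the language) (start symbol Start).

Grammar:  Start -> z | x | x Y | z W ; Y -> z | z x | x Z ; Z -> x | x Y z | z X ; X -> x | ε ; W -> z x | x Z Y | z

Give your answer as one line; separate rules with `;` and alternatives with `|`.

Start -> z | x | x Y | z W; Y -> z | z x | x Z; Z -> x | x Y z | z X | z; X -> x; W -> z x | x Z Y | z

Nullable set = {X}.
ε ∉ L(G), so no ε-production is kept.
Expand every rule over subsets of its nullable positions: Z → z X gives z X | z.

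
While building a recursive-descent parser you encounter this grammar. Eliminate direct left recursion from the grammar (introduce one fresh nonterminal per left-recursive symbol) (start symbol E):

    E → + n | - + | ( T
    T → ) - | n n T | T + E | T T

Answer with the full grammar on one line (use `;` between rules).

E → + n | - + | ( T; T → ) - T' | n n T T'; T' → + E T' | T T' | ε

Left recursion appears on T.
For T: α = {+ E, T}, β = {) -, n n T}. Rewrite as T → β T' and T' → α T' | ε.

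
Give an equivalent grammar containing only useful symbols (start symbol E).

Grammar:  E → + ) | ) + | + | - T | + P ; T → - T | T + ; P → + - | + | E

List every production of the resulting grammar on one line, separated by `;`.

E → + ) | ) + | + | + P; P → + - | + | E

Generating nonterminals: {E, P}.
Reachable from E after that: {E, P}.
Removed useless symbols: {T} and every production mentioning them.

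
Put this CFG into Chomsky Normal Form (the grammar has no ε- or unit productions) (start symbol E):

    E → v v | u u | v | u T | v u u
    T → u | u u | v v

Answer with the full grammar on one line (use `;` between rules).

Introduce a nonterminal for each terminal appearing in a rule of length ≥ 2: X1 → v, X2 → u.
Binarize each right-hand side of length ≥ 3 by chaining fresh nonterminals (Y1, Y2, …): affected rules were E → X1 X2 X2.

E → X1 X1 | X2 X2 | v | X2 T | X1 Y1; T → u | X2 X2 | X1 X1; X1 → v; X2 → u; Y1 → X2 X2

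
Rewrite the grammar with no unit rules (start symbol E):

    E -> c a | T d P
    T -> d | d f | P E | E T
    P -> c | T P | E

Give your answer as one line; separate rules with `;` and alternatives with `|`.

Unit pairs: P ⇒* {E}.
Replace each nonterminal's rules with the union of the non-unit rules of every nonterminal it unit-derives.

E -> c a | T d P; T -> d | d f | P E | E T; P -> c a | T d P | c | T P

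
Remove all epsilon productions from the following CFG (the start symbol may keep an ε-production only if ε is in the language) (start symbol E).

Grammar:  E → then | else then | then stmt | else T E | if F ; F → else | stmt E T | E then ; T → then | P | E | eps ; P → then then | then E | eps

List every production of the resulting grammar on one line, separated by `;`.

E → then | else then | then stmt | else T E | else E | if F; F → else | stmt E T | stmt E | E then; T → then | P | E; P → then then | then E

Nullable set = {P, T}.
ε ∉ L(G), so no ε-production is kept.
Expand every rule over subsets of its nullable positions: E → else T E gives else T E | else E. F → stmt E T gives stmt E T | stmt E.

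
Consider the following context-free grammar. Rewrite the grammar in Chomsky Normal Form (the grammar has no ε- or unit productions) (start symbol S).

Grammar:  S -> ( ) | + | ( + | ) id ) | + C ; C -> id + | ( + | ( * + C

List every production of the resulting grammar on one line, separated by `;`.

S -> X1 X2 | + | X1 X3 | X2 Y1 | X3 C; C -> X4 X3 | X1 X3 | X1 Y2; X1 -> (; X2 -> ); X3 -> +; X4 -> id; X5 -> *; Y1 -> X4 X2; Y2 -> X5 Y3; Y3 -> X3 C

Introduce a nonterminal for each terminal appearing in a rule of length ≥ 2: X1 → (, X2 → ), X3 → +, X4 → id, X5 → *.
Binarize each right-hand side of length ≥ 3 by chaining fresh nonterminals (Y1, Y2, …): affected rules were S → X2 X4 X2; C → X1 X5 X3 C.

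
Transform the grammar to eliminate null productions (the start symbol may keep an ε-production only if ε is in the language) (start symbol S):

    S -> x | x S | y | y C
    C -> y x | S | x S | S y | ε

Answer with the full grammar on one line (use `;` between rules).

S -> x | x S | y | y C; C -> y x | S | x S | S y

Nullable set = {C}.
ε ∉ L(G), so no ε-production is kept.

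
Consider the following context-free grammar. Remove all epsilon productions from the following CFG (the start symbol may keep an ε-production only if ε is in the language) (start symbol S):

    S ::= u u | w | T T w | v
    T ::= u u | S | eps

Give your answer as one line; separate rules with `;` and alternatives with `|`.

S ::= u u | w | T T w | T w | v; T ::= u u | S

The nullable symbols are {T}.
ε ∉ L(G), so no ε-production is kept.
For each production, add variants omitting each subset of nullable occurrences: S → T T w gives T T w | T w.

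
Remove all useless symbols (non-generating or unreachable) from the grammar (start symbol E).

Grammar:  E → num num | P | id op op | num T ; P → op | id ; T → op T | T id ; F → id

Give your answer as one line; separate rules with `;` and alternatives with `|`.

E → num num | P | id op op; P → op | id

Generating nonterminals: {E, F, P}.
Reachable from E after that: {E, P}.
Removed useless symbols: {F, T} and every production mentioning them.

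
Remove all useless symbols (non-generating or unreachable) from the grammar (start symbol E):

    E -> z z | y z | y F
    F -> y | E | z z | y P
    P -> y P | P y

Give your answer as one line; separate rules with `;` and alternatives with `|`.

Generating nonterminals: {E, F}.
Reachable from E after that: {E, F}.
Removed useless symbols: {P} and every production mentioning them.

E -> z z | y z | y F; F -> y | E | z z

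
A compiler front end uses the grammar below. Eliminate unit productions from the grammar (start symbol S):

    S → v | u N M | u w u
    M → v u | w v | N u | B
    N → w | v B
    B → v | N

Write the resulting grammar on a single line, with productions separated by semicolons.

S → v | u N M | u w u; M → v | w | v B | v u | w v | N u; N → w | v B; B → v | w | v B

Unit pairs: B ⇒* {N}; M ⇒* {B, N}.
For every A with A ⇒* B via unit rules, add B's non-unit alternatives to A; then delete every rule of the form X → Y.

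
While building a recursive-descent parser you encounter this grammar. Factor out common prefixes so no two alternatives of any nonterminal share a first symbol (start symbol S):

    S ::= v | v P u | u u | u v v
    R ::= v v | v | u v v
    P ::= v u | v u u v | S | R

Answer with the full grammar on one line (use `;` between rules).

S ::= v S' | u S''; R ::= u v v | v R'; P ::= S | R | v u P'; S' ::= ε | P u; S'' ::= u | v v; R' ::= v | ε; P' ::= ε | u v

S has alternatives sharing prefix 'v': factor to S → v S' with S' → ε | P u.
S has alternatives sharing prefix 'u': factor to S → u S'' with S'' → u | v v.
R has alternatives sharing prefix 'v': factor to R → v R' with R' → v | ε.
P has alternatives sharing prefix 'v u': factor to P → v u P' with P' → ε | u v.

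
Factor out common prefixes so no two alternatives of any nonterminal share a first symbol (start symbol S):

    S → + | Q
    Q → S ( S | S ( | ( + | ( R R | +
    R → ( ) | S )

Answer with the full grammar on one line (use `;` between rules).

S → + | Q; Q → + | S ( Q' | ( Q''; R → ( ) | S ); Q' → S | eps; Q'' → + | R R

Q has alternatives sharing prefix 'S (': factor to Q → S ( Q' with Q' → S | ε.
Q has alternatives sharing prefix '(': factor to Q → ( Q'' with Q'' → + | R R.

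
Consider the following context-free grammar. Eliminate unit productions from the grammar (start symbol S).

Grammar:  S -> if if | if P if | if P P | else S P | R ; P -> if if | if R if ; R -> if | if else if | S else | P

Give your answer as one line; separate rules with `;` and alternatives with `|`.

Unit pairs: R ⇒* {P}; S ⇒* {P, R}.
Replace each nonterminal's rules with the union of the non-unit rules of every nonterminal it unit-derives.

S -> if if | if P if | if P P | else S P | if R if | if | if else if | S else; P -> if if | if R if; R -> if if | if R if | if | if else if | S else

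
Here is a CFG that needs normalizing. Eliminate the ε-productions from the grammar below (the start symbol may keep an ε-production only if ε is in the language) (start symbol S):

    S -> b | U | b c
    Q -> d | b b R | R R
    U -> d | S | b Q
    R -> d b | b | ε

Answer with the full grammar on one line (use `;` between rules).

The nullable symbols are {Q, R}.
ε ∉ L(G), so no ε-production is kept.
Expand every rule over subsets of its nullable positions: Q → b b R gives b b R | b b. Q → R R gives R R | R. U → b Q gives b Q | b.

S -> b | U | b c; Q -> d | b b R | b b | R R | R; U -> d | S | b Q | b; R -> d b | b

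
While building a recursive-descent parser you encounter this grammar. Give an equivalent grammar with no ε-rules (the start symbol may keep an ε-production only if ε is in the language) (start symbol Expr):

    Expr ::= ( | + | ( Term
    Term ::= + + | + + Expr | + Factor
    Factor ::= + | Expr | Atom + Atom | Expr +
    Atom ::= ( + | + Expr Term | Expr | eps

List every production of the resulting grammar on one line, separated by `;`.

Expr ::= ( | + | ( Term; Term ::= + + | + + Expr | + Factor; Factor ::= + | Expr | Atom + Atom | Atom + | + Atom | Expr +; Atom ::= ( + | + Expr Term | Expr

Nullable set = {Atom}.
ε ∉ L(G), so no ε-production is kept.
Expand every rule over subsets of its nullable positions: Factor → Atom + Atom gives Atom + Atom | Atom + | + Atom.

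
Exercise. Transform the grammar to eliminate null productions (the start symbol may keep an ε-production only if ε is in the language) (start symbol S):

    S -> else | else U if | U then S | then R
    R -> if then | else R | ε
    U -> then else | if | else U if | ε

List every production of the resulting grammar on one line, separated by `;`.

S -> else | else U if | else if | U then S | then S | then R | then; R -> if then | else R | else; U -> then else | if | else U if | else if

Nullable nonterminals: {R, U}.
ε ∉ L(G), so no ε-production is kept.
Expand every rule over subsets of its nullable positions: S → else U if gives else U if | else if. S → U then S gives U then S | then S. S → then R gives then R | then. R → else R gives else R | else.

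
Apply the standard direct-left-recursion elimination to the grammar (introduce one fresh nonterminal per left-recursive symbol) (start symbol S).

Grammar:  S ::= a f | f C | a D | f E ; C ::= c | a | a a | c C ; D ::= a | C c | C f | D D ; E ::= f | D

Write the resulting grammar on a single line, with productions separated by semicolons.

Directly left-recursive nonterminal: D.
For D: α = {D}, β = {a, C c, C f}. Rewrite as D → β D' and D' → α D' | ε.

S ::= a f | f C | a D | f E; C ::= c | a | a a | c C; D ::= a D' | C c D' | C f D'; E ::= f | D; D' ::= D D' | ε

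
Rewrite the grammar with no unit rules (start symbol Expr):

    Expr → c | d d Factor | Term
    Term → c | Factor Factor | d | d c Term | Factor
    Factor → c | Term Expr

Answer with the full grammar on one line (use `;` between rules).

Expr → c | Factor Factor | d | d c Term | Term Expr | d d Factor; Term → c | Factor Factor | d | d c Term | Term Expr; Factor → c | Term Expr

Unit pairs: Expr ⇒* {Factor, Term}; Term ⇒* {Factor}.
For each unit pair (A, B), copy every non-unit production of B to A, then drop all unit productions.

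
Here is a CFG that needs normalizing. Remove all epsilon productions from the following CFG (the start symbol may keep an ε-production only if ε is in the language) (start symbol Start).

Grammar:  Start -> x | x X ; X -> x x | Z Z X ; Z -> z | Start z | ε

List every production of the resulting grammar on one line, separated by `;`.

Start -> x | x X; X -> x x | Z Z X | Z X; Z -> z | Start z

The nullable symbols are {Z}.
ε ∉ L(G), so no ε-production is kept.
For each production, add variants omitting each subset of nullable occurrences: X → Z Z X gives Z Z X | Z X.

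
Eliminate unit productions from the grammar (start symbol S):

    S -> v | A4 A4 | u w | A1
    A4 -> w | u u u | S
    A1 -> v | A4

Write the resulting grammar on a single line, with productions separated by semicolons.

Unit pairs: A1 ⇒* {A4, S}; A4 ⇒* {A1, S}; S ⇒* {A1, A4}.
Replace each nonterminal's rules with the union of the non-unit rules of every nonterminal it unit-derives.

S -> w | u u u | v | A4 A4 | u w; A4 -> w | u u u | v | A4 A4 | u w; A1 -> w | u u u | v | A4 A4 | u w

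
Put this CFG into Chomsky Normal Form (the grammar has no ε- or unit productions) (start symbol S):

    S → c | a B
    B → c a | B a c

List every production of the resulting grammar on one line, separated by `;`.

Introduce a nonterminal for each terminal appearing in a rule of length ≥ 2: X1 → a, X2 → c.
Binarize each right-hand side of length ≥ 3 by chaining fresh nonterminals (Y1, Y2, …): affected rules were B → B X1 X2.

S → c | X1 B; B → X2 X1 | B Y1; X1 → a; X2 → c; Y1 → X1 X2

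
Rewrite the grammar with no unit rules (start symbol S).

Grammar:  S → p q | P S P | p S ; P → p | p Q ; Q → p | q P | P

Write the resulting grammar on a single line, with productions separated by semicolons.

S → p q | P S P | p S; P → p | p Q; Q → p | p Q | q P

Unit pairs: Q ⇒* {P}.
Replace each nonterminal's rules with the union of the non-unit rules of every nonterminal it unit-derives.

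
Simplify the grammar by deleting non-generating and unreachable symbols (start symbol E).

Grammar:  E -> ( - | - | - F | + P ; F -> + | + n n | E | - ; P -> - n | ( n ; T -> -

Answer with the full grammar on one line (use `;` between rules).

Generating nonterminals: {E, F, P, T}.
Reachable from E after that: {E, F, P}.
Removed useless symbols: {T} and every production mentioning them.

E -> ( - | - | - F | + P; F -> + | + n n | E | -; P -> - n | ( n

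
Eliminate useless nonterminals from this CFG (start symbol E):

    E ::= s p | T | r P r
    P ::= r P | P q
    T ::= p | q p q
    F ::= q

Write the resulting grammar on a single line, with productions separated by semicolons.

Generating nonterminals: {E, F, T}.
Reachable from E after that: {E, T}.
Removed useless symbols: {F, P} and every production mentioning them.

E ::= s p | T; T ::= p | q p q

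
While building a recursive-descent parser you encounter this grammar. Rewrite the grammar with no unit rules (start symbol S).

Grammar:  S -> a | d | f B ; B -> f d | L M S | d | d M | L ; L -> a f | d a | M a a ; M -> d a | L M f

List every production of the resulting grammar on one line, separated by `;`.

S -> a | d | f B; B -> a f | d a | M a a | f d | L M S | d | d M; L -> a f | d a | M a a; M -> d a | L M f

Unit pairs: B ⇒* {L}.
For every A with A ⇒* B via unit rules, add B's non-unit alternatives to A; then delete every rule of the form X → Y.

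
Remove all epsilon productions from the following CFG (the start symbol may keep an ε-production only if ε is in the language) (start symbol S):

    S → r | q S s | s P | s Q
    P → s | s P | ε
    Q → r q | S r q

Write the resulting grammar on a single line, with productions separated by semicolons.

S → r | q S s | s P | s | s Q; P → s | s P; Q → r q | S r q

The nullable symbols are {P}.
ε ∉ L(G), so no ε-production is kept.
Add the nullable-subset variants: S → s P gives s P | s.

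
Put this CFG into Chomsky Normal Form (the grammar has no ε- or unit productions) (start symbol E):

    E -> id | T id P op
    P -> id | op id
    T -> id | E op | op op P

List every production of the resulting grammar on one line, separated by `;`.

E -> id | T Y1; P -> id | X2 X1; T -> id | E X2 | X2 Y3; X1 -> id; X2 -> op; Y1 -> X1 Y2; Y2 -> P X2; Y3 -> X2 P

Introduce a nonterminal for each terminal appearing in a rule of length ≥ 2: X1 → id, X2 → op.
Binarize each right-hand side of length ≥ 3 by chaining fresh nonterminals (Y1, Y2, …): affected rules were E → T X1 P X2; T → X2 X2 P.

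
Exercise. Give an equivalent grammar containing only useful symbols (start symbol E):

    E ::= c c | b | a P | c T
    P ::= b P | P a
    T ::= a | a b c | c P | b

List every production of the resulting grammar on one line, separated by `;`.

Generating nonterminals: {E, T}.
Reachable from E after that: {E, T}.
Removed useless symbols: {P} and every production mentioning them.

E ::= c c | b | c T; T ::= a | a b c | b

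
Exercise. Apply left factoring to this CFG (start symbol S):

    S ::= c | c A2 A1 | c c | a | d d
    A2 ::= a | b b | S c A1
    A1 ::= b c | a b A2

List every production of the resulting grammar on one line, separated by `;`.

S has alternatives sharing prefix 'c': factor to S → c S' with S' → ε | A2 A1 | c.

S ::= a | d d | c S'; A2 ::= a | b b | S c A1; A1 ::= b c | a b A2; S' ::= ε | A2 A1 | c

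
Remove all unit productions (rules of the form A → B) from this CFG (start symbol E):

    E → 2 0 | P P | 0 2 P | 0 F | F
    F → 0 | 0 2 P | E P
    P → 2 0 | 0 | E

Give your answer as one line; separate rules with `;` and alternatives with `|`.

E → 2 0 | P P | 0 2 P | 0 F | 0 | E P; F → 0 | 0 2 P | E P; P → 2 0 | P P | 0 2 P | 0 F | 0 | E P

Unit pairs: E ⇒* {F}; P ⇒* {E, F}.
For every A with A ⇒* B via unit rules, add B's non-unit alternatives to A; then delete every rule of the form X → Y.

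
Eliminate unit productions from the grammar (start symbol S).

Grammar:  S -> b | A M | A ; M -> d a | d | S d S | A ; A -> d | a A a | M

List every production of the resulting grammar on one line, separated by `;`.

Unit pairs: A ⇒* {M}; M ⇒* {A}; S ⇒* {A, M}.
Replace each nonterminal's rules with the union of the non-unit rules of every nonterminal it unit-derives.

S -> b | A M | d | a A a | d a | S d S; M -> d | a A a | d a | S d S; A -> d | a A a | d a | S d S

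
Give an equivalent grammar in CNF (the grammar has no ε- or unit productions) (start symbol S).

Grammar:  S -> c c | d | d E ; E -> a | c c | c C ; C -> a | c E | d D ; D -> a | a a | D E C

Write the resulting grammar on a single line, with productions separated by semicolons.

Introduce a nonterminal for each terminal appearing in a rule of length ≥ 2: X1 → c, X2 → d, X3 → a.
Binarize each right-hand side of length ≥ 3 by chaining fresh nonterminals (Y1, Y2, …): affected rules were D → D E C.

S -> X1 X1 | d | X2 E; E -> a | X1 X1 | X1 C; C -> a | X1 E | X2 D; D -> a | X3 X3 | D Y1; X1 -> c; X2 -> d; X3 -> a; Y1 -> E C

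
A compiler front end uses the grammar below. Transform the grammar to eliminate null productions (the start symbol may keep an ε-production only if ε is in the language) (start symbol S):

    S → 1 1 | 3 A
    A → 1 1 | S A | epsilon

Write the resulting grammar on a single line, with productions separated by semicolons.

Nullable nonterminals: {A}.
ε ∉ L(G), so no ε-production is kept.
Expand every rule over subsets of its nullable positions: S → 3 A gives 3 A | 3. A → S A gives S A | S.

S → 1 1 | 3 A | 3; A → 1 1 | S A | S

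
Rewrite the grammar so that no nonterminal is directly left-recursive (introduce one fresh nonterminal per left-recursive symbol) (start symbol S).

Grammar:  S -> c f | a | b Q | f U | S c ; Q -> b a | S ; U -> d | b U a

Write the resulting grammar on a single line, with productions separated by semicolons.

S -> c f S' | a S' | b Q S' | f U S'; Q -> b a | S; U -> d | b U a; S' -> c S' | epsilon

S is directly left-recursive.
For S: α = {c}, β = {c f, a, b Q, f U}. Rewrite as S → β S' and S' → α S' | ε.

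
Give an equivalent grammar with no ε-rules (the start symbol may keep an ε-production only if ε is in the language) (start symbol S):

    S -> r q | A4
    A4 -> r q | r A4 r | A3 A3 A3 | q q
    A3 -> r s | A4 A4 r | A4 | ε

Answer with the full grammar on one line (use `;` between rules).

S -> r q | A4 | ε; A4 -> r q | r A4 r | r r | A3 A3 A3 | A3 A3 | A3 | q q; A3 -> r s | A4 A4 r | A4 r | r | A4

The nullable symbols are {A3, A4, S}.
ε ∈ L(G) since S is nullable, so keep S → ε.
For each production, add variants omitting each subset of nullable occurrences: A4 → r A4 r gives r A4 r | r r. A4 → A3 A3 A3 gives A3 A3 A3 | A3 A3 | A3. A3 → A4 A4 r gives A4 A4 r | A4 r | r.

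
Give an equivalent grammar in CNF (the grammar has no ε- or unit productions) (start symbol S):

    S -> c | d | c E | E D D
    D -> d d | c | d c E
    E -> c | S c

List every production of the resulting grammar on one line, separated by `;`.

S -> c | d | X1 E | E Y1; D -> X2 X2 | c | X2 Y2; E -> c | S X1; X1 -> c; X2 -> d; Y1 -> D D; Y2 -> X1 E

Introduce a nonterminal for each terminal appearing in a rule of length ≥ 2: X1 → c, X2 → d.
Binarize each right-hand side of length ≥ 3 by chaining fresh nonterminals (Y1, Y2, …): affected rules were S → E D D; D → X2 X1 E.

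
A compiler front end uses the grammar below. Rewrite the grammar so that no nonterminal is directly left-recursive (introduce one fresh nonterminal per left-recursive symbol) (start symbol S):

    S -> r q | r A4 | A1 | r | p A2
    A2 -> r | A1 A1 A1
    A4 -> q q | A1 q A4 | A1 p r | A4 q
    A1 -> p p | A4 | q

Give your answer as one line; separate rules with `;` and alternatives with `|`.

S -> r q | r A4 | A1 | r | p A2; A2 -> r | A1 A1 A1; A4 -> q q A4' | A1 q A4 A4' | A1 p r A4'; A1 -> p p | A4 | q; A4' -> q A4' | ε

Directly left-recursive nonterminal: A4.
For A4: α = {q}, β = {q q, A1 q A4, A1 p r}. Rewrite as A4 → β A4' and A4' → α A4' | ε.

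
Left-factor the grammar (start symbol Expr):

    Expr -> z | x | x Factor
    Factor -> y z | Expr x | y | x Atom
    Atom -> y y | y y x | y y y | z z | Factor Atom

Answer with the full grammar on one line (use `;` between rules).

Expr -> z | x Expr1; Factor -> Expr x | x Atom | y Factor1; Atom -> z z | Factor Atom | y y Atom1; Expr1 -> ε | Factor; Factor1 -> z | ε; Atom1 -> ε | x | y

Expr has alternatives sharing prefix 'x': factor to Expr → x Expr1 with Expr1 → ε | Factor.
Factor has alternatives sharing prefix 'y': factor to Factor → y Factor1 with Factor1 → z | ε.
Atom has alternatives sharing prefix 'y y': factor to Atom → y y Atom1 with Atom1 → ε | x | y.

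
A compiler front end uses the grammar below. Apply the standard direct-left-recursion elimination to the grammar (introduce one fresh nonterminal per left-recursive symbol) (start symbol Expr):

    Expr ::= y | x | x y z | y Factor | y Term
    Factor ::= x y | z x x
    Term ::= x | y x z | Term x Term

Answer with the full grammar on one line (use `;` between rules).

Expr ::= y | x | x y z | y Factor | y Term; Factor ::= x y | z x x; Term ::= x Term1 | y x z Term1; Term1 ::= x Term Term1 | ε

Left recursion appears on Term.
For Term: α = {x Term}, β = {x, y x z}. Rewrite as Term → β Term1 and Term1 → α Term1 | ε.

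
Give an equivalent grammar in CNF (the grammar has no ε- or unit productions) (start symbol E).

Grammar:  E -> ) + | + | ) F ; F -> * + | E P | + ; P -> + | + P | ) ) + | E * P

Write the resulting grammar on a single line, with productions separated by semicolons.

E -> X1 X2 | + | X1 F; F -> X3 X2 | E P | +; P -> + | X2 P | X1 Y1 | E Y2; X1 -> ); X2 -> +; X3 -> *; Y1 -> X1 X2; Y2 -> X3 P

Introduce a nonterminal for each terminal appearing in a rule of length ≥ 2: X1 → ), X2 → +, X3 → *.
Binarize each right-hand side of length ≥ 3 by chaining fresh nonterminals (Y1, Y2, …): affected rules were P → X1 X1 X2; P → E X3 P.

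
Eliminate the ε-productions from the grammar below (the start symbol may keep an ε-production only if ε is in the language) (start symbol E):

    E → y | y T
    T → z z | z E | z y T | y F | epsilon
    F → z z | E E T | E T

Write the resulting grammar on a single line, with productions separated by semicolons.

The nullable symbols are {T}.
ε ∉ L(G), so no ε-production is kept.
For each production, add variants omitting each subset of nullable occurrences: T → z y T gives z y T | z y. F → E E T gives E E T | E E. F → E T gives E T | E.

E → y | y T; T → z z | z E | z y T | z y | y F; F → z z | E E T | E E | E T | E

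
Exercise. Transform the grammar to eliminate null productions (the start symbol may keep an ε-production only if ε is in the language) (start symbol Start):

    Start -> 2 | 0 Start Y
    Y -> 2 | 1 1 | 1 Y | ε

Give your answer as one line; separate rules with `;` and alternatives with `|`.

The nullable symbols are {Y}.
ε ∉ L(G), so no ε-production is kept.
Add the nullable-subset variants: Start → 0 Start Y gives 0 Start Y | 0 Start. Y → 1 Y gives 1 Y | 1.

Start -> 2 | 0 Start Y | 0 Start; Y -> 2 | 1 1 | 1 Y | 1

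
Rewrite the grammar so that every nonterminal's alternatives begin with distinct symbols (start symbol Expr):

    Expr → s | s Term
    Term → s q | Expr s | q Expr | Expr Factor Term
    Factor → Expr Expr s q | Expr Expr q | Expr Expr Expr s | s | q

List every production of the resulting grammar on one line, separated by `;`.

Expr has alternatives sharing prefix 's': factor to Expr → s Expr1 with Expr1 → ε | Term.
Term has alternatives sharing prefix 'Expr': factor to Term → Expr Term1 with Term1 → s | Factor Term.
Factor has alternatives sharing prefix 'Expr Expr': factor to Factor → Expr Expr Factor1 with Factor1 → s q | q | Expr s.

Expr → s Expr1; Term → s q | q Expr | Expr Term1; Factor → s | q | Expr Expr Factor1; Expr1 → ε | Term; Term1 → s | Factor Term; Factor1 → s q | q | Expr s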